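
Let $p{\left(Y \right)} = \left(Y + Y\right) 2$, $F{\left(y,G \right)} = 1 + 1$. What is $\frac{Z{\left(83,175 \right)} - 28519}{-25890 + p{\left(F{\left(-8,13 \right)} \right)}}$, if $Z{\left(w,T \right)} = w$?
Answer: $\frac{14218}{12941} \approx 1.0987$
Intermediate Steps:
$F{\left(y,G \right)} = 2$
$p{\left(Y \right)} = 4 Y$ ($p{\left(Y \right)} = 2 Y 2 = 4 Y$)
$\frac{Z{\left(83,175 \right)} - 28519}{-25890 + p{\left(F{\left(-8,13 \right)} \right)}} = \frac{83 - 28519}{-25890 + 4 \cdot 2} = - \frac{28436}{-25890 + 8} = - \frac{28436}{-25882} = \left(-28436\right) \left(- \frac{1}{25882}\right) = \frac{14218}{12941}$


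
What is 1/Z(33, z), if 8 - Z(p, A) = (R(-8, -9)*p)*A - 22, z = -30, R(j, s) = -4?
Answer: -1/3930 ≈ -0.00025445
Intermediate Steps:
Z(p, A) = 30 + 4*A*p (Z(p, A) = 8 - ((-4*p)*A - 22) = 8 - (-4*A*p - 22) = 8 - (-22 - 4*A*p) = 8 + (22 + 4*A*p) = 30 + 4*A*p)
1/Z(33, z) = 1/(30 + 4*(-30)*33) = 1/(30 - 3960) = 1/(-3930) = -1/3930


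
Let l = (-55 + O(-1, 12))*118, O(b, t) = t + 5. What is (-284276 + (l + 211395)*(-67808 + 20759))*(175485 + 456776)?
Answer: -6155212523897815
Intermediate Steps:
O(b, t) = 5 + t
l = -4484 (l = (-55 + (5 + 12))*118 = (-55 + 17)*118 = -38*118 = -4484)
(-284276 + (l + 211395)*(-67808 + 20759))*(175485 + 456776) = (-284276 + (-4484 + 211395)*(-67808 + 20759))*(175485 + 456776) = (-284276 + 206911*(-47049))*632261 = (-284276 - 9734955639)*632261 = -9735239915*632261 = -6155212523897815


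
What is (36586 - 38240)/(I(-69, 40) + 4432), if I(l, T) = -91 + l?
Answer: -827/2136 ≈ -0.38717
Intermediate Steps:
(36586 - 38240)/(I(-69, 40) + 4432) = (36586 - 38240)/((-91 - 69) + 4432) = -1654/(-160 + 4432) = -1654/4272 = -1654*1/4272 = -827/2136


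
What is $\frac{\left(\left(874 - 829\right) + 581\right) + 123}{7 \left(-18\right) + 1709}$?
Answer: $\frac{749}{1583} \approx 0.47315$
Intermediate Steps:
$\frac{\left(\left(874 - 829\right) + 581\right) + 123}{7 \left(-18\right) + 1709} = \frac{\left(45 + 581\right) + 123}{-126 + 1709} = \frac{626 + 123}{1583} = 749 \cdot \frac{1}{1583} = \frac{749}{1583}$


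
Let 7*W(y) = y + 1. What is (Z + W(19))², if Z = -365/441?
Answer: 801025/194481 ≈ 4.1188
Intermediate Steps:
W(y) = ⅐ + y/7 (W(y) = (y + 1)/7 = (1 + y)/7 = ⅐ + y/7)
Z = -365/441 (Z = -365*1/441 = -365/441 ≈ -0.82766)
(Z + W(19))² = (-365/441 + (⅐ + (⅐)*19))² = (-365/441 + (⅐ + 19/7))² = (-365/441 + 20/7)² = (895/441)² = 801025/194481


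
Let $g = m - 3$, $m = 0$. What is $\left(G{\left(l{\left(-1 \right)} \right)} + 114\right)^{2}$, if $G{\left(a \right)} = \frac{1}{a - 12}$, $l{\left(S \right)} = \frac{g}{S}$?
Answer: $\frac{1050625}{81} \approx 12971.0$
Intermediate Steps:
$g = -3$ ($g = 0 - 3 = -3$)
$l{\left(S \right)} = - \frac{3}{S}$
$G{\left(a \right)} = \frac{1}{-12 + a}$
$\left(G{\left(l{\left(-1 \right)} \right)} + 114\right)^{2} = \left(\frac{1}{-12 - \frac{3}{-1}} + 114\right)^{2} = \left(\frac{1}{-12 - -3} + 114\right)^{2} = \left(\frac{1}{-12 + 3} + 114\right)^{2} = \left(\frac{1}{-9} + 114\right)^{2} = \left(- \frac{1}{9} + 114\right)^{2} = \left(\frac{1025}{9}\right)^{2} = \frac{1050625}{81}$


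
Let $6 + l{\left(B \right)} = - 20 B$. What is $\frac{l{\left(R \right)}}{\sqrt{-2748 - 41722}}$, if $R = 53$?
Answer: $\frac{533 i \sqrt{44470}}{22235} \approx 5.055 i$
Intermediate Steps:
$l{\left(B \right)} = -6 - 20 B$
$\frac{l{\left(R \right)}}{\sqrt{-2748 - 41722}} = \frac{-6 - 1060}{\sqrt{-2748 - 41722}} = \frac{-6 - 1060}{\sqrt{-44470}} = - \frac{1066}{i \sqrt{44470}} = - 1066 \left(- \frac{i \sqrt{44470}}{44470}\right) = \frac{533 i \sqrt{44470}}{22235}$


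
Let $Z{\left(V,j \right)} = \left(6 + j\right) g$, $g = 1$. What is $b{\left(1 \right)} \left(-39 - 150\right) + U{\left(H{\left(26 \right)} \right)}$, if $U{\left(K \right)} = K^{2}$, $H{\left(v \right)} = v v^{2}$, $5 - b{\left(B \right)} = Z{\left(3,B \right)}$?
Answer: $308916154$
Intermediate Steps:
$Z{\left(V,j \right)} = 6 + j$ ($Z{\left(V,j \right)} = \left(6 + j\right) 1 = 6 + j$)
$b{\left(B \right)} = -1 - B$ ($b{\left(B \right)} = 5 - \left(6 + B\right) = -1 - B$)
$H{\left(v \right)} = v^{3}$
$b{\left(1 \right)} \left(-39 - 150\right) + U{\left(H{\left(26 \right)} \right)} = \left(-1 - 1\right) \left(-39 - 150\right) + \left(26^{3}\right)^{2} = \left(-1 - 1\right) \left(-189\right) + 17576^{2} = \left(-2\right) \left(-189\right) + 308915776 = 378 + 308915776 = 308916154$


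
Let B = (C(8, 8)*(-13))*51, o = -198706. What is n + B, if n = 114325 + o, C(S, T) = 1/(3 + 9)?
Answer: -337745/4 ≈ -84436.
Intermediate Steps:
C(S, T) = 1/12
B = -221/4 (B = ((1/12)*(-13))*51 = -13/12*51 = -221/4 ≈ -55.250)
n = -84381 (n = 114325 - 198706 = -84381)
n + B = -84381 - 221/4 = -337745/4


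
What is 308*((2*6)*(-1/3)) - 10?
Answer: -1242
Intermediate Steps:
308*((2*6)*(-1/3)) - 10 = 308*(12*(-1*1/3)) - 10 = 308*(12*(-1/3)) - 10 = 308*(-4) - 10 = -1232 - 10 = -1242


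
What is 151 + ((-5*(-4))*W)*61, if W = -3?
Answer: -3509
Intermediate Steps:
151 + ((-5*(-4))*W)*61 = 151 + (-5*(-4)*(-3))*61 = 151 + (20*(-3))*61 = 151 - 60*61 = 151 - 3660 = -3509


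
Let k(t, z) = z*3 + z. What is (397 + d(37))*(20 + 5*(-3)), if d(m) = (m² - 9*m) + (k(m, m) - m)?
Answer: 7720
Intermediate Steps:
k(t, z) = 4*z (k(t, z) = 3*z + z = 4*z)
d(m) = m² - 6*m (d(m) = (m² - 9*m) + (4*m - m) = (m² - 9*m) + 3*m = m² - 6*m)
(397 + d(37))*(20 + 5*(-3)) = (397 + 37*(-6 + 37))*(20 + 5*(-3)) = (397 + 37*31)*(20 - 15) = (397 + 1147)*5 = 1544*5 = 7720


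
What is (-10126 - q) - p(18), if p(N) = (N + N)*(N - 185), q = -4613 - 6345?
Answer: 6844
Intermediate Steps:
q = -10958
p(N) = 2*N*(-185 + N) (p(N) = (2*N)*(-185 + N) = 2*N*(-185 + N))
(-10126 - q) - p(18) = (-10126 - 1*(-10958)) - 2*18*(-185 + 18) = (-10126 + 10958) - 2*18*(-167) = 832 - 1*(-6012) = 832 + 6012 = 6844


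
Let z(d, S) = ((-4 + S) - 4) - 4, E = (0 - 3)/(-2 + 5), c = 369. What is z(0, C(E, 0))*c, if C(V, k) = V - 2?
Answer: -5535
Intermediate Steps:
E = -1 (E = -3/3 = -3*⅓ = -1)
C(V, k) = -2 + V
z(d, S) = -12 + S (z(d, S) = (-8 + S) - 4 = -12 + S)
z(0, C(E, 0))*c = (-12 + (-2 - 1))*369 = (-12 - 3)*369 = -15*369 = -5535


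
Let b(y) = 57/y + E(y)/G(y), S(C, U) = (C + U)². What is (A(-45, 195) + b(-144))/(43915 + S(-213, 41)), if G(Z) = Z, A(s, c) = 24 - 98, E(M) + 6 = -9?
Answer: -1783/1763976 ≈ -0.0010108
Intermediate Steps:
E(M) = -15 (E(M) = -6 - 9 = -15)
A(s, c) = -74
b(y) = 42/y (b(y) = 57/y - 15/y = 42/y)
(A(-45, 195) + b(-144))/(43915 + S(-213, 41)) = (-74 + 42/(-144))/(43915 + (-213 + 41)²) = (-74 + 42*(-1/144))/(43915 + (-172)²) = (-74 - 7/24)/(43915 + 29584) = -1783/24/73499 = -1783/24*1/73499 = -1783/1763976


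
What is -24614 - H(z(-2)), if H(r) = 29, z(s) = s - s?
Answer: -24643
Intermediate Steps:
z(s) = 0
-24614 - H(z(-2)) = -24614 - 1*29 = -24614 - 29 = -24643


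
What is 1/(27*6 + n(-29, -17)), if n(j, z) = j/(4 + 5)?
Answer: 9/1429 ≈ 0.0062981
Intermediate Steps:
n(j, z) = j/9
1/(27*6 + n(-29, -17)) = 1/(27*6 + (1/9)*(-29)) = 1/(162 - 29/9) = 1/(1429/9) = 9/1429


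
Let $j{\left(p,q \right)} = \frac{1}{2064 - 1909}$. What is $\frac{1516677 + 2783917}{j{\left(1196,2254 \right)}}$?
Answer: $666592070$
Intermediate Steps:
$j{\left(p,q \right)} = \frac{1}{155}$
$\frac{1516677 + 2783917}{j{\left(1196,2254 \right)}} = \left(1516677 + 2783917\right) \frac{1}{\frac{1}{155}} = 4300594 \cdot 155 = 666592070$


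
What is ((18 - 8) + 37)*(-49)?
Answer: -2303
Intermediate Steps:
((18 - 8) + 37)*(-49) = (10 + 37)*(-49) = 47*(-49) = -2303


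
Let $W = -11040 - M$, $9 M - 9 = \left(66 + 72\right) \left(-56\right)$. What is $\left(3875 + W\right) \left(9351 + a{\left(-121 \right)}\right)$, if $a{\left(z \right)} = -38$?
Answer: $- \frac{176220586}{3} \approx -5.874 \cdot 10^{7}$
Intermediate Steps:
$M = - \frac{2573}{3}$ ($M = 1 + \frac{\left(66 + 72\right) \left(-56\right)}{9} = 1 + \frac{138 \left(-56\right)}{9} = 1 + \frac{1}{9} \left(-7728\right) = 1 - \frac{2576}{3} = - \frac{2573}{3} \approx -857.67$)
$W = - \frac{30547}{3}$ ($W = -11040 - - \frac{2573}{3} = -11040 + \frac{2573}{3} = - \frac{30547}{3} \approx -10182.0$)
$\left(3875 + W\right) \left(9351 + a{\left(-121 \right)}\right) = \left(3875 - \frac{30547}{3}\right) \left(9351 - 38\right) = \left(- \frac{18922}{3}\right) 9313 = - \frac{176220586}{3}$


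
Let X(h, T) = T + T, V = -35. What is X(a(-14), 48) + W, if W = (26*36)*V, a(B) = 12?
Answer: -32664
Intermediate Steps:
W = -32760 (W = (26*36)*(-35) = 936*(-35) = -32760)
X(h, T) = 2*T
X(a(-14), 48) + W = 2*48 - 32760 = 96 - 32760 = -32664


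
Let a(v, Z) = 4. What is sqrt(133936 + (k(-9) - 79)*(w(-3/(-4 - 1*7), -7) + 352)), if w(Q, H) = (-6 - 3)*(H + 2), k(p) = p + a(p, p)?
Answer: 2*sqrt(25147) ≈ 317.16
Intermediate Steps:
k(p) = 4 + p (k(p) = p + 4 = 4 + p)
w(Q, H) = -18 - 9*H (w(Q, H) = -9*(2 + H) = -18 - 9*H)
sqrt(133936 + (k(-9) - 79)*(w(-3/(-4 - 1*7), -7) + 352)) = sqrt(133936 + ((4 - 9) - 79)*((-18 - 9*(-7)) + 352)) = sqrt(133936 + (-5 - 79)*((-18 + 63) + 352)) = sqrt(133936 - 84*(45 + 352)) = sqrt(133936 - 84*397) = sqrt(133936 - 33348) = sqrt(100588) = 2*sqrt(25147)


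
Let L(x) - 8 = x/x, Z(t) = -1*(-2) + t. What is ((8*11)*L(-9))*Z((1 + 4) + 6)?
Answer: 10296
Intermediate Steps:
Z(t) = 2 + t
L(x) = 9 (L(x) = 8 + x/x = 8 + 1 = 9)
((8*11)*L(-9))*Z((1 + 4) + 6) = ((8*11)*9)*(2 + ((1 + 4) + 6)) = (88*9)*(2 + (5 + 6)) = 792*(2 + 11) = 792*13 = 10296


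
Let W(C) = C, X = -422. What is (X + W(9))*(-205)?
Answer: 84665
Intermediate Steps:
(X + W(9))*(-205) = (-422 + 9)*(-205) = -413*(-205) = 84665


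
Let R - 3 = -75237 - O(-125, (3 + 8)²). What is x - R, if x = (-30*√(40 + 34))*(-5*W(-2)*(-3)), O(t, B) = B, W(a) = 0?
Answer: 75355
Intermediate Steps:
x = 0 (x = (-30*√(40 + 34))*(-5*0*(-3)) = (-30*√74)*(0*(-3)) = -30*√74*0 = 0)
R = -75355 (R = 3 + (-75237 - (3 + 8)²) = 3 + (-75237 - 1*11²) = 3 + (-75237 - 1*121) = 3 + (-75237 - 121) = 3 - 75358 = -75355)
x - R = 0 - 1*(-75355) = 0 + 75355 = 75355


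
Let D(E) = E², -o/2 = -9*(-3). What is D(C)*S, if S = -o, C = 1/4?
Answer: 27/8 ≈ 3.3750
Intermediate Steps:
C = ¼ ≈ 0.25000
o = -54 (o = -(-18)*(-3) = -2*27 = -54)
S = 54 (S = -1*(-54) = 54)
D(C)*S = (¼)²*54 = (1/16)*54 = 27/8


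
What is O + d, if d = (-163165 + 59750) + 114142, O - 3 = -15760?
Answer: -5030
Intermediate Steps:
O = -15757 (O = 3 - 15760 = -15757)
d = 10727 (d = -103415 + 114142 = 10727)
O + d = -15757 + 10727 = -5030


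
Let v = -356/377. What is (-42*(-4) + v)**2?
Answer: 3966480400/142129 ≈ 27908.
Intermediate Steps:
v = -356/377 (v = -356*1/377 = -356/377 ≈ -0.94430)
(-42*(-4) + v)**2 = (-42*(-4) - 356/377)**2 = (168 - 356/377)**2 = (62980/377)**2 = 3966480400/142129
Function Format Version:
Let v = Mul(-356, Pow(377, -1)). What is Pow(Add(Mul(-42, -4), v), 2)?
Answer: Rational(3966480400, 142129) ≈ 27908.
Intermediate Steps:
v = Rational(-356, 377) (v = Mul(-356, Rational(1, 377)) = Rational(-356, 377) ≈ -0.94430)
Pow(Add(Mul(-42, -4), v), 2) = Pow(Add(Mul(-42, -4), Rational(-356, 377)), 2) = Pow(Add(168, Rational(-356, 377)), 2) = Pow(Rational(62980, 377), 2) = Rational(3966480400, 142129)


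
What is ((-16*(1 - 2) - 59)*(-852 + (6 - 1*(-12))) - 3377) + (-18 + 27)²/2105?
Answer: 68381006/2105 ≈ 32485.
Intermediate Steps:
((-16*(1 - 2) - 59)*(-852 + (6 - 1*(-12))) - 3377) + (-18 + 27)²/2105 = ((-16*(-1) - 59)*(-852 + (6 + 12)) - 3377) + 9²*(1/2105) = ((16 - 59)*(-852 + 18) - 3377) + 81*(1/2105) = (-43*(-834) - 3377) + 81/2105 = (35862 - 3377) + 81/2105 = 32485 + 81/2105 = 68381006/2105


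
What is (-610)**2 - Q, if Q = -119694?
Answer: 491794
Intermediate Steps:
(-610)**2 - Q = (-610)**2 - 1*(-119694) = 372100 + 119694 = 491794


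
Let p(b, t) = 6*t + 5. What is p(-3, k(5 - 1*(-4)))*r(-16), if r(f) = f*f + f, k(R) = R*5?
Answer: 66000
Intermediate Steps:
k(R) = 5*R
p(b, t) = 5 + 6*t
r(f) = f + f**2 (r(f) = f**2 + f = f + f**2)
p(-3, k(5 - 1*(-4)))*r(-16) = (5 + 6*(5*(5 - 1*(-4))))*(-16*(1 - 16)) = (5 + 6*(5*(5 + 4)))*(-16*(-15)) = (5 + 6*(5*9))*240 = (5 + 6*45)*240 = (5 + 270)*240 = 275*240 = 66000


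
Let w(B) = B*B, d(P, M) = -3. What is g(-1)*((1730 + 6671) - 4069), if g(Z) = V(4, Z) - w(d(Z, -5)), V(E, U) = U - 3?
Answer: -56316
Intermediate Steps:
V(E, U) = -3 + U
w(B) = B²
g(Z) = -12 + Z (g(Z) = (-3 + Z) - 1*(-3)² = (-3 + Z) - 1*9 = (-3 + Z) - 9 = -12 + Z)
g(-1)*((1730 + 6671) - 4069) = (-12 - 1)*((1730 + 6671) - 4069) = -13*(8401 - 4069) = -13*4332 = -56316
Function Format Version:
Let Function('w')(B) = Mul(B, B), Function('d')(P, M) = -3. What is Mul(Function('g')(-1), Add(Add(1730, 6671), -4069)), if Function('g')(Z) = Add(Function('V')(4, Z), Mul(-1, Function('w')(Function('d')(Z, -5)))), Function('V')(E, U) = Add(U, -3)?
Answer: -56316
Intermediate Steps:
Function('V')(E, U) = Add(-3, U)
Function('w')(B) = Pow(B, 2)
Function('g')(Z) = Add(-12, Z) (Function('g')(Z) = Add(Add(-3, Z), Mul(-1, Pow(-3, 2))) = Add(Add(-3, Z), Mul(-1, 9)) = Add(Add(-3, Z), -9) = Add(-12, Z))
Mul(Function('g')(-1), Add(Add(1730, 6671), -4069)) = Mul(Add(-12, -1), Add(Add(1730, 6671), -4069)) = Mul(-13, Add(8401, -4069)) = Mul(-13, 4332) = -56316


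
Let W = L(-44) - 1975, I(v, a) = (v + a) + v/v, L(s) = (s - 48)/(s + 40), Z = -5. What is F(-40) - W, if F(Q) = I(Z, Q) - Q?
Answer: 1948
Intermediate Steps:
L(s) = (-48 + s)/(40 + s)
I(v, a) = 1 + a + v (I(v, a) = (a + v) + 1 = 1 + a + v)
W = -1952 (W = (-48 - 44)/(40 - 44) - 1975 = -92/(-4) - 1975 = -1/4*(-92) - 1975 = 23 - 1975 = -1952)
F(Q) = -4 (F(Q) = (1 + Q - 5) - Q = (-4 + Q) - Q = -4)
F(-40) - W = -4 - 1*(-1952) = -4 + 1952 = 1948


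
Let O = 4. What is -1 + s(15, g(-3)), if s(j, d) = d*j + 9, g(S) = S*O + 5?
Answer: -97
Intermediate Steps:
g(S) = 5 + 4*S (g(S) = S*4 + 5 = 4*S + 5 = 5 + 4*S)
s(j, d) = 9 + d*j
-1 + s(15, g(-3)) = -1 + (9 + (5 + 4*(-3))*15) = -1 + (9 + (5 - 12)*15) = -1 + (9 - 7*15) = -1 + (9 - 105) = -1 - 96 = -97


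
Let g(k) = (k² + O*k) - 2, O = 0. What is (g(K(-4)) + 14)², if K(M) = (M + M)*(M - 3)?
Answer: 9909904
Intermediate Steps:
K(M) = 2*M*(-3 + M) (K(M) = (2*M)*(-3 + M) = 2*M*(-3 + M))
g(k) = -2 + k² (g(k) = (k² + 0*k) - 2 = (k² + 0) - 2 = k² - 2 = -2 + k²)
(g(K(-4)) + 14)² = ((-2 + (2*(-4)*(-3 - 4))²) + 14)² = ((-2 + (2*(-4)*(-7))²) + 14)² = ((-2 + 56²) + 14)² = ((-2 + 3136) + 14)² = (3134 + 14)² = 3148² = 9909904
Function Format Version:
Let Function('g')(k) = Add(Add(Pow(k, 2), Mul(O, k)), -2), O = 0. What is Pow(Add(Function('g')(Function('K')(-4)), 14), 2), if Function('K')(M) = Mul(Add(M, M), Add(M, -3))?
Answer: 9909904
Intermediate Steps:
Function('K')(M) = Mul(2, M, Add(-3, M)) (Function('K')(M) = Mul(Mul(2, M), Add(-3, M)) = Mul(2, M, Add(-3, M)))
Function('g')(k) = Add(-2, Pow(k, 2)) (Function('g')(k) = Add(Add(Pow(k, 2), Mul(0, k)), -2) = Add(Add(Pow(k, 2), 0), -2) = Add(Pow(k, 2), -2) = Add(-2, Pow(k, 2)))
Pow(Add(Function('g')(Function('K')(-4)), 14), 2) = Pow(Add(Add(-2, Pow(Mul(2, -4, Add(-3, -4)), 2)), 14), 2) = Pow(Add(Add(-2, Pow(Mul(2, -4, -7), 2)), 14), 2) = Pow(Add(Add(-2, Pow(56, 2)), 14), 2) = Pow(Add(Add(-2, 3136), 14), 2) = Pow(Add(3134, 14), 2) = Pow(3148, 2) = 9909904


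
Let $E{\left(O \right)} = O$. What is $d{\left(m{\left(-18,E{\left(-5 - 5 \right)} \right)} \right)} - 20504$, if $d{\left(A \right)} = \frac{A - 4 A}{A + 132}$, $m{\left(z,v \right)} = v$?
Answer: $- \frac{1250729}{61} \approx -20504.0$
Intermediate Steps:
$d{\left(A \right)} = - \frac{3 A}{132 + A}$ ($d{\left(A \right)} = \frac{\left(-3\right) A}{132 + A} = - \frac{3 A}{132 + A}$)
$d{\left(m{\left(-18,E{\left(-5 - 5 \right)} \right)} \right)} - 20504 = - \frac{3 \left(-5 - 5\right)}{132 - 10} - 20504 = \left(-3\right) \left(-10\right) \frac{1}{132 - 10} - 20504 = \left(-3\right) \left(-10\right) \frac{1}{122} - 20504 = \frac{15}{61} - 20504 = - \frac{1250729}{61}$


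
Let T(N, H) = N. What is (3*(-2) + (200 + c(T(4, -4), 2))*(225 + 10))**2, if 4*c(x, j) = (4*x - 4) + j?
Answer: 9145670689/4 ≈ 2.2864e+9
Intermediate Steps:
c(x, j) = -1 + x + j/4 (c(x, j) = ((4*x - 4) + j)/4 = ((-4 + 4*x) + j)/4 = (-4 + j + 4*x)/4 = -1 + x + j/4)
(3*(-2) + (200 + c(T(4, -4), 2))*(225 + 10))**2 = (3*(-2) + (200 + (-1 + 4 + (1/4)*2))*(225 + 10))**2 = (-6 + (200 + (-1 + 4 + 1/2))*235)**2 = (-6 + (200 + 7/2)*235)**2 = (-6 + (407/2)*235)**2 = (-6 + 95645/2)**2 = (95633/2)**2 = 9145670689/4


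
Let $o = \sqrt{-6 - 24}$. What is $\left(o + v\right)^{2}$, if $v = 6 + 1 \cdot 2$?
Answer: $\left(8 + i \sqrt{30}\right)^{2} \approx 34.0 + 87.636 i$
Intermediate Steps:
$v = 8$ ($v = 6 + 2 = 8$)
$o = i \sqrt{30}$ ($o = \sqrt{-30} = i \sqrt{30} \approx 5.4772 i$)
$\left(o + v\right)^{2} = \left(i \sqrt{30} + 8\right)^{2} = \left(8 + i \sqrt{30}\right)^{2}$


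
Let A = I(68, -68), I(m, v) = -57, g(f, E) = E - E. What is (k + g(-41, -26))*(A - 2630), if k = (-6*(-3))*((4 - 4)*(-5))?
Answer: 0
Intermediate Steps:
g(f, E) = 0
k = 0 (k = 18*(0*(-5)) = 18*0 = 0)
A = -57
(k + g(-41, -26))*(A - 2630) = (0 + 0)*(-57 - 2630) = 0*(-2687) = 0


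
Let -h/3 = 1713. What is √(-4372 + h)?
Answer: I*√9511 ≈ 97.524*I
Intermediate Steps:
h = -5139 (h = -3*1713 = -5139)
√(-4372 + h) = √(-4372 - 5139) = √(-9511) = I*√9511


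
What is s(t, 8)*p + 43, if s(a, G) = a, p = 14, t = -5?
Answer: -27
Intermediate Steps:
s(t, 8)*p + 43 = -5*14 + 43 = -70 + 43 = -27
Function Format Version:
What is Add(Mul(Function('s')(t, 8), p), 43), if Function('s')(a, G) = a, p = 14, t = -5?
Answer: -27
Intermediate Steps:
Add(Mul(Function('s')(t, 8), p), 43) = Add(Mul(-5, 14), 43) = Add(-70, 43) = -27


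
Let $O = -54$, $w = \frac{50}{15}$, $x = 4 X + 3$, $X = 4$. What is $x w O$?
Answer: $-3420$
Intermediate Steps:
$x = 19$ ($x = 4 \cdot 4 + 3 = 16 + 3 = 19$)
$w = \frac{10}{3}$ ($w = 50 \cdot \frac{1}{15} = \frac{10}{3} \approx 3.3333$)
$x w O = 19 \cdot \frac{10}{3} \left(-54\right) = \frac{190}{3} \left(-54\right) = -3420$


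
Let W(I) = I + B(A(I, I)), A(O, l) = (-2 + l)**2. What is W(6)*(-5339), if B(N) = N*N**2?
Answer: -21900578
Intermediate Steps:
B(N) = N**3
W(I) = I + (-2 + I)**6 (W(I) = I + ((-2 + I)**2)**3 = I + (-2 + I)**6)
W(6)*(-5339) = (6 + (-2 + 6)**6)*(-5339) = (6 + 4**6)*(-5339) = (6 + 4096)*(-5339) = 4102*(-5339) = -21900578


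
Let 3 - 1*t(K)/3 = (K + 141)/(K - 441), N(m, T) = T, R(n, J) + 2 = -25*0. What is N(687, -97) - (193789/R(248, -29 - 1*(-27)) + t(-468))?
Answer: 19551495/202 ≈ 96790.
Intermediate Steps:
R(n, J) = -2 (R(n, J) = -2 - 25*0 = -2 + 0 = -2)
t(K) = 9 - 3*(141 + K)/(-441 + K) (t(K) = 9 - 3*(K + 141)/(K - 441) = 9 - 3*(141 + K)/(-441 + K))
N(687, -97) - (193789/R(248, -29 - 1*(-27)) + t(-468)) = -97 - (193789/(-2) + 6*(-732 - 468)/(-441 - 468)) = -97 - (193789*(-½) + 6*(-1200)/(-909)) = -97 - (-193789/2 + 6*(-1/909)*(-1200)) = -97 - (-193789/2 + 800/101) = -97 - 1*(-19571089/202) = -97 + 19571089/202 = 19551495/202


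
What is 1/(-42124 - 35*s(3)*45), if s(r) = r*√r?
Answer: -42124/1707454501 + 4725*√3/1707454501 ≈ -1.9878e-5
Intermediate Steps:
s(r) = r^(3/2)
1/(-42124 - 35*s(3)*45) = 1/(-42124 - 105*√3*45) = 1/(-42124 - 4725*√3)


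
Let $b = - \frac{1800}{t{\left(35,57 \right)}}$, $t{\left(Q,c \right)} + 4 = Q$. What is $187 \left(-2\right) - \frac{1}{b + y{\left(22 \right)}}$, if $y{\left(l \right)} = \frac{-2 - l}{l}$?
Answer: $- \frac{7543987}{20172} \approx -373.98$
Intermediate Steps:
$t{\left(Q,c \right)} = -4 + Q$
$y{\left(l \right)} = \frac{-2 - l}{l}$
$b = - \frac{1800}{31}$ ($b = - \frac{1800}{-4 + 35} = - \frac{1800}{31} \approx -58.065$)
$187 \left(-2\right) - \frac{1}{b + y{\left(22 \right)}} = 187 \left(-2\right) - \frac{1}{- \frac{1800}{31} + \frac{-2 - 22}{22}} = -374 - \frac{1}{- \frac{1800}{31} + \frac{-2 - 22}{22}} = -374 - \frac{1}{- \frac{1800}{31} + \frac{1}{22} \left(-24\right)} = -374 - \frac{1}{- \frac{1800}{31} - \frac{12}{11}} = -374 - \frac{1}{- \frac{20172}{341}} = -374 - - \frac{341}{20172} = -374 + \frac{341}{20172} = - \frac{7543987}{20172}$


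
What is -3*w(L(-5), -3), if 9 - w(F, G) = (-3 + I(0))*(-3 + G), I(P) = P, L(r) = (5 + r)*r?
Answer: 27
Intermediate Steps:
L(r) = r*(5 + r)
w(F, G) = 3*G (w(F, G) = 9 - (-3 + 0)*(-3 + G) = 9 - (-3)*(-3 + G) = 9 - (9 - 3*G) = 9 + (-9 + 3*G) = 3*G)
-3*w(L(-5), -3) = -9*(-3) = -3*(-9) = 27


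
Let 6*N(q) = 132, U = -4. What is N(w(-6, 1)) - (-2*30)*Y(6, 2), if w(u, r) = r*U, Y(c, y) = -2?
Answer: -98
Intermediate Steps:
w(u, r) = -4*r (w(u, r) = r*(-4) = -4*r)
N(q) = 22 (N(q) = (⅙)*132 = 22)
N(w(-6, 1)) - (-2*30)*Y(6, 2) = 22 - (-2*30)*(-2) = 22 - (-60)*(-2) = 22 - 1*120 = 22 - 120 = -98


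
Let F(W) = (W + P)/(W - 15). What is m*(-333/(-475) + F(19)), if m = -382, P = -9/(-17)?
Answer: -17222852/8075 ≈ -2132.9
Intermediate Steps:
P = 9/17 (P = -9*(-1/17) = 9/17 ≈ 0.52941)
F(W) = (9/17 + W)/(-15 + W) (F(W) = (W + 9/17)/(W - 15) = (9/17 + W)/(-15 + W))
m*(-333/(-475) + F(19)) = -382*(-333/(-475) + (9/17 + 19)/(-15 + 19)) = -382*(-333*(-1/475) + (332/17)/4) = -382*(333/475 + (1/4)*(332/17)) = -382*(333/475 + 83/17) = -382*45086/8075 = -17222852/8075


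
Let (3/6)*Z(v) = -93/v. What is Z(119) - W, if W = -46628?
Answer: 5548546/119 ≈ 46626.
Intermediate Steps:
Z(v) = -186/v (Z(v) = 2*(-93/v) = -186/v)
Z(119) - W = -186/119 - 1*(-46628) = -186*1/119 + 46628 = -186/119 + 46628 = 5548546/119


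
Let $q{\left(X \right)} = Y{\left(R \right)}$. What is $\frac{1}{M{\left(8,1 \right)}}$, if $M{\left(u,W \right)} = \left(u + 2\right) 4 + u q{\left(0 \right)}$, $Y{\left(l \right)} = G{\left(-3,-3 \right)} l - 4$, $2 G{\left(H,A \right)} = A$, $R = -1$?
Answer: $\frac{1}{20} \approx 0.05$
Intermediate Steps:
$G{\left(H,A \right)} = \frac{A}{2}$
$Y{\left(l \right)} = -4 - \frac{3 l}{2}$ ($Y{\left(l \right)} = \frac{1}{2} \left(-3\right) l - 4 = - \frac{3 l}{2} - 4 = -4 - \frac{3 l}{2}$)
$q{\left(X \right)} = - \frac{5}{2}$ ($q{\left(X \right)} = -4 - - \frac{3}{2} = -4 + \frac{3}{2} = - \frac{5}{2}$)
$M{\left(u,W \right)} = 8 + \frac{3 u}{2}$ ($M{\left(u,W \right)} = \left(u + 2\right) 4 + u \left(- \frac{5}{2}\right) = \left(2 + u\right) 4 - \frac{5 u}{2} = \left(8 + 4 u\right) - \frac{5 u}{2} = 8 + \frac{3 u}{2}$)
$\frac{1}{M{\left(8,1 \right)}} = \frac{1}{8 + \frac{3}{2} \cdot 8} = \frac{1}{8 + 12} = \frac{1}{20}$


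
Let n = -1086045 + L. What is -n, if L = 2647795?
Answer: -1561750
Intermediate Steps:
n = 1561750 (n = -1086045 + 2647795 = 1561750)
-n = -1*1561750 = -1561750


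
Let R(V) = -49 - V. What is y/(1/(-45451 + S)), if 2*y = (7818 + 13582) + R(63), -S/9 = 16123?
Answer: -2028299352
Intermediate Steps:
S = -145107 (S = -9*16123 = -145107)
y = 10644 (y = ((7818 + 13582) + (-49 - 1*63))/2 = (21400 + (-49 - 63))/2 = (21400 - 112)/2 = (½)*21288 = 10644)
y/(1/(-45451 + S)) = 10644/(1/(-45451 - 145107)) = 10644/(1/(-190558)) = 10644/(-1/190558) = 10644*(-190558) = -2028299352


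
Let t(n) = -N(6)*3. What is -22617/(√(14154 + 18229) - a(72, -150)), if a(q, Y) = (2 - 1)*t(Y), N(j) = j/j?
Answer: 67851/32374 - 22617*√32383/32374 ≈ -123.62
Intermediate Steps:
N(j) = 1
t(n) = -3 (t(n) = -1*1*3 = -1*3 = -3)
a(q, Y) = -3 (a(q, Y) = (2 - 1)*(-3) = 1*(-3) = -3)
-22617/(√(14154 + 18229) - a(72, -150)) = -22617/(√(14154 + 18229) - 1*(-3)) = -22617/(√32383 + 3) = -22617/(3 + √32383)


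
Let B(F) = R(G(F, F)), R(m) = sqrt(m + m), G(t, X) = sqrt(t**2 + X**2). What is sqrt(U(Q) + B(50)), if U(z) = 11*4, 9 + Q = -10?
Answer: sqrt(44 + 10*2**(1/4)) ≈ 7.4761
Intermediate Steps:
Q = -19 (Q = -9 - 10 = -19)
G(t, X) = sqrt(X**2 + t**2)
R(m) = sqrt(2)*sqrt(m) (R(m) = sqrt(2*m) = sqrt(2)*sqrt(m))
U(z) = 44
B(F) = 2**(3/4)*(F**2)**(1/4) (B(F) = sqrt(2)*sqrt(sqrt(F**2 + F**2)) = sqrt(2)*sqrt(sqrt(2*F**2)) = sqrt(2)*sqrt(sqrt(2)*sqrt(F**2)) = sqrt(2)*(2**(1/4)*(F**2)**(1/4)) = 2**(3/4)*(F**2)**(1/4))
sqrt(U(Q) + B(50)) = sqrt(44 + 2**(3/4)*(50**2)**(1/4)) = sqrt(44 + 2**(3/4)*2500**(1/4)) = sqrt(44 + 2**(3/4)*(5*sqrt(2))) = sqrt(44 + 10*2**(1/4))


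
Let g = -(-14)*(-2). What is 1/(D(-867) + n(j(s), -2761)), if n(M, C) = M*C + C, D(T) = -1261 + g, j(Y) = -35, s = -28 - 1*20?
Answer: 1/92585 ≈ 1.0801e-5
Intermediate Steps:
s = -48 (s = -28 - 20 = -48)
g = -28 (g = -14*2 = -28)
D(T) = -1289 (D(T) = -1261 - 28 = -1289)
n(M, C) = C + C*M (n(M, C) = C*M + C = C + C*M)
1/(D(-867) + n(j(s), -2761)) = 1/(-1289 - 2761*(1 - 35)) = 1/(-1289 - 2761*(-34)) = 1/(-1289 + 93874) = 1/92585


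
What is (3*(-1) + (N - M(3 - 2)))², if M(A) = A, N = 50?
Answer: 2116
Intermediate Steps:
(3*(-1) + (N - M(3 - 2)))² = (3*(-1) + (50 - (3 - 2)))² = (-3 + (50 - 1*1))² = (-3 + (50 - 1))² = (-3 + 49)² = 46² = 2116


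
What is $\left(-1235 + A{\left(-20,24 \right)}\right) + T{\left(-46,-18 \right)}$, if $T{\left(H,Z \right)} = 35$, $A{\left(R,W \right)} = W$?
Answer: $-1176$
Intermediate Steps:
$\left(-1235 + A{\left(-20,24 \right)}\right) + T{\left(-46,-18 \right)} = \left(-1235 + 24\right) + 35 = -1211 + 35 = -1176$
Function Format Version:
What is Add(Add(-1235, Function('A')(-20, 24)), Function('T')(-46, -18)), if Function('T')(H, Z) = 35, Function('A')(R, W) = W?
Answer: -1176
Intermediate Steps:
Add(Add(-1235, Function('A')(-20, 24)), Function('T')(-46, -18)) = Add(Add(-1235, 24), 35) = Add(-1211, 35) = -1176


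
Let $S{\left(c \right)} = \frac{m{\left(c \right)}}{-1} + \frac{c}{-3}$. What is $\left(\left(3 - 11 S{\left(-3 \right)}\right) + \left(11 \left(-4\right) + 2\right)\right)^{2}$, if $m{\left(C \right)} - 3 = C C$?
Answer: $6724$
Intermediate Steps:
$m{\left(C \right)} = 3 + C^{2}$ ($m{\left(C \right)} = 3 + C C = 3 + C^{2}$)
$S{\left(c \right)} = -3 - c^{2} - \frac{c}{3}$ ($S{\left(c \right)} = \frac{3 + c^{2}}{-1} + \frac{c}{-3} = \left(3 + c^{2}\right) \left(-1\right) + c \left(- \frac{1}{3}\right) = \left(-3 - c^{2}\right) - \frac{c}{3} = -3 - c^{2} - \frac{c}{3}$)
$\left(\left(3 - 11 S{\left(-3 \right)}\right) + \left(11 \left(-4\right) + 2\right)\right)^{2} = \left(\left(3 - 11 \left(-3 - \left(-3\right)^{2} - -1\right)\right) + \left(11 \left(-4\right) + 2\right)\right)^{2} = \left(\left(3 - 11 \left(-3 - 9 + 1\right)\right) + \left(-44 + 2\right)\right)^{2} = \left(\left(3 - 11 \left(-3 - 9 + 1\right)\right) - 42\right)^{2} = \left(\left(3 - -121\right) - 42\right)^{2} = \left(\left(3 + 121\right) - 42\right)^{2} = \left(124 - 42\right)^{2} = 82^{2} = 6724$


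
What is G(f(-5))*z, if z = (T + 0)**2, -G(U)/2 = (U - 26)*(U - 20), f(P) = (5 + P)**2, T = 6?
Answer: -37440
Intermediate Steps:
G(U) = -2*(-26 + U)*(-20 + U) (G(U) = -2*(U - 26)*(U - 20) = -2*(-26 + U)*(-20 + U))
z = 36 (z = (6 + 0)**2 = 6**2 = 36)
G(f(-5))*z = (-1040 - 2*(5 - 5)**4 + 92*(5 - 5)**2)*36 = (-1040 - 2*(0**2)**2 + 92*0**2)*36 = (-1040 - 2*0**2 + 92*0)*36 = (-1040 - 2*0 + 0)*36 = (-1040 + 0 + 0)*36 = -1040*36 = -37440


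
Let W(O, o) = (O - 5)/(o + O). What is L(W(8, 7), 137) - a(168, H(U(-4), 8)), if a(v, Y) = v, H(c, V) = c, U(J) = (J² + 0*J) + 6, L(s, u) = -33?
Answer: -201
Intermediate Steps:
W(O, o) = (-5 + O)/(O + o)
U(J) = 6 + J² (U(J) = (J² + 0) + 6 = J² + 6 = 6 + J²)
L(W(8, 7), 137) - a(168, H(U(-4), 8)) = -33 - 1*168 = -33 - 168 = -201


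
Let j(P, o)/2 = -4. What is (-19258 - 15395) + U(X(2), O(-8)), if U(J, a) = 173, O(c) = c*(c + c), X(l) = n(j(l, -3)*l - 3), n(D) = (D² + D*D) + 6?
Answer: -34480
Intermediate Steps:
j(P, o) = -8 (j(P, o) = 2*(-4) = -8)
n(D) = 6 + 2*D² (n(D) = (D² + D²) + 6 = 2*D² + 6 = 6 + 2*D²)
X(l) = 6 + 2*(-3 - 8*l)² (X(l) = 6 + 2*(-8*l - 3)² = 6 + 2*(-3 - 8*l)²)
O(c) = 2*c² (O(c) = c*(2*c) = 2*c²)
(-19258 - 15395) + U(X(2), O(-8)) = (-19258 - 15395) + 173 = -34653 + 173 = -34480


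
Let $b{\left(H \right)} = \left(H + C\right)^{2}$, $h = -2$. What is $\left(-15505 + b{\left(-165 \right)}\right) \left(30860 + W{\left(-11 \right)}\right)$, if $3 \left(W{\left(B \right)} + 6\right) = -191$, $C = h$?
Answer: $381307488$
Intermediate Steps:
$C = -2$
$W{\left(B \right)} = - \frac{209}{3}$ ($W{\left(B \right)} = -6 + \frac{1}{3} \left(-191\right) = -6 - \frac{191}{3} = - \frac{209}{3}$)
$b{\left(H \right)} = \left(-2 + H\right)^{2}$ ($b{\left(H \right)} = \left(H - 2\right)^{2} = \left(-2 + H\right)^{2}$)
$\left(-15505 + b{\left(-165 \right)}\right) \left(30860 + W{\left(-11 \right)}\right) = \left(-15505 + \left(-2 - 165\right)^{2}\right) \left(30860 - \frac{209}{3}\right) = \left(-15505 + \left(-167\right)^{2}\right) \frac{92371}{3} = \left(-15505 + 27889\right) \frac{92371}{3} = 12384 \cdot \frac{92371}{3} = 381307488$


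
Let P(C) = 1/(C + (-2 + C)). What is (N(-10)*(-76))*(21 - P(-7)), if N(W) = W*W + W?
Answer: -288135/2 ≈ -1.4407e+5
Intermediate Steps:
N(W) = W + W**2 (N(W) = W**2 + W = W + W**2)
P(C) = 1/(-2 + 2*C)
(N(-10)*(-76))*(21 - P(-7)) = (-10*(1 - 10)*(-76))*(21 - 1/(2*(-1 - 7))) = (-10*(-9)*(-76))*(21 - 1/(2*(-8))) = (90*(-76))*(21 - (-1)/(2*8)) = -6840*(21 - 1*(-1/16)) = -6840*(21 + 1/16) = -6840*337/16 = -288135/2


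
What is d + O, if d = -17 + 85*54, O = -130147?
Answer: -125574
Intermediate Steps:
d = 4573 (d = -17 + 4590 = 4573)
d + O = 4573 - 130147 = -125574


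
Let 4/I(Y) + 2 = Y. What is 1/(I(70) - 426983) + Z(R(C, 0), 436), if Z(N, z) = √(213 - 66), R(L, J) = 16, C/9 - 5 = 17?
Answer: -17/7258710 + 7*√3 ≈ 12.124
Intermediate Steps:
C = 198 (C = 45 + 9*17 = 45 + 153 = 198)
I(Y) = 4/(-2 + Y)
Z(N, z) = 7*√3 (Z(N, z) = √147 = 7*√3)
1/(I(70) - 426983) + Z(R(C, 0), 436) = 1/(4/(-2 + 70) - 426983) + 7*√3 = 1/(4/68 - 426983) + 7*√3 = 1/(4*(1/68) - 426983) + 7*√3 = 1/(1/17 - 426983) + 7*√3 = 1/(-7258710/17) + 7*√3 = -17/7258710 + 7*√3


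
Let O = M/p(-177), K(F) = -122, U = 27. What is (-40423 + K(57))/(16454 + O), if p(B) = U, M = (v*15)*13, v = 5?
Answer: -364905/148411 ≈ -2.4587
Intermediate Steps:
M = 975 (M = (5*15)*13 = 75*13 = 975)
p(B) = 27
O = 325/9 (O = 975/27 = 975*(1/27) = 325/9 ≈ 36.111)
(-40423 + K(57))/(16454 + O) = (-40423 - 122)/(16454 + 325/9) = -40545/148411/9 = -40545*9/148411 = -364905/148411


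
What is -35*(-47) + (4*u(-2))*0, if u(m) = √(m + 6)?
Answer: 1645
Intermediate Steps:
u(m) = √(6 + m)
-35*(-47) + (4*u(-2))*0 = -35*(-47) + (4*√(6 - 2))*0 = 1645 + (4*√4)*0 = 1645 + (4*2)*0 = 1645 + 8*0 = 1645 + 0 = 1645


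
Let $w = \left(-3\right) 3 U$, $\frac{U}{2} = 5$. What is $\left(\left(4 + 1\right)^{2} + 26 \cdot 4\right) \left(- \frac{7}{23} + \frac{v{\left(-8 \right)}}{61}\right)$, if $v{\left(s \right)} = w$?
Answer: $- \frac{322113}{1403} \approx -229.59$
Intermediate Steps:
$U = 10$ ($U = 2 \cdot 5 = 10$)
$w = -90$ ($w = \left(-3\right) 3 \cdot 10 = \left(-9\right) 10 = -90$)
$v{\left(s \right)} = -90$
$\left(\left(4 + 1\right)^{2} + 26 \cdot 4\right) \left(- \frac{7}{23} + \frac{v{\left(-8 \right)}}{61}\right) = \left(\left(4 + 1\right)^{2} + 26 \cdot 4\right) \left(- \frac{7}{23} - \frac{90}{61}\right) = \left(5^{2} + 104\right) \left(\left(-7\right) \frac{1}{23} - \frac{90}{61}\right) = \left(25 + 104\right) \left(- \frac{7}{23} - \frac{90}{61}\right) = 129 \left(- \frac{2497}{1403}\right) = - \frac{322113}{1403}$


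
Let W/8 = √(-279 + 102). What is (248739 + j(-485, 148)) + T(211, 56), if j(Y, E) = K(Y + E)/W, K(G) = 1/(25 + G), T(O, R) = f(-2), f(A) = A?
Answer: 248737 + I*√177/441792 ≈ 2.4874e+5 + 3.0114e-5*I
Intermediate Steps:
T(O, R) = -2
W = 8*I*√177 (W = 8*√(-279 + 102) = 8*√(-177) = 8*(I*√177) = 8*I*√177 ≈ 106.43*I)
j(Y, E) = -I*√177/(1416*(25 + E + Y)) (j(Y, E) = 1/((25 + (Y + E))*((8*I*√177))) = (-I*√177/1416)/(25 + (E + Y)) = (-I*√177/1416)/(25 + E + Y) = -I*√177/(1416*(25 + E + Y)))
(248739 + j(-485, 148)) + T(211, 56) = (248739 - I*√177/(35400 + 1416*148 + 1416*(-485))) - 2 = (248739 - I*√177/(35400 + 209568 - 686760)) - 2 = (248739 - 1*I*√177/(-441792)) - 2 = (248739 - 1*I*√177*(-1/441792)) - 2 = (248739 + I*√177/441792) - 2 = 248737 + I*√177/441792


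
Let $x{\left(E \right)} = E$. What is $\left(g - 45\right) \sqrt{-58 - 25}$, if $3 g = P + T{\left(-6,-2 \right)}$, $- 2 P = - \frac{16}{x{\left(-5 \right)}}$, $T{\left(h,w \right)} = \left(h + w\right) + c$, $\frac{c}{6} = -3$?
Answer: $- \frac{271 i \sqrt{83}}{5} \approx - 493.79 i$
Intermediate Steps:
$c = -18$ ($c = 6 \left(-3\right) = -18$)
$T{\left(h,w \right)} = -18 + h + w$ ($T{\left(h,w \right)} = \left(h + w\right) - 18 = -18 + h + w$)
$P = - \frac{8}{5}$ ($P = - \frac{\left(-16\right) \frac{1}{-5}}{2} = - \frac{\left(-16\right) \left(- \frac{1}{5}\right)}{2} = \left(- \frac{1}{2}\right) \frac{16}{5} = - \frac{8}{5} \approx -1.6$)
$g = - \frac{46}{5}$ ($g = \frac{- \frac{8}{5} - 26}{3} = \frac{1}{3} \left(- \frac{138}{5}\right) = - \frac{46}{5} \approx -9.2$)
$\left(g - 45\right) \sqrt{-58 - 25} = \left(- \frac{46}{5} - 45\right) \sqrt{-58 - 25} = \left(- \frac{46}{5} - 45\right) \sqrt{-83} = - \frac{271 i \sqrt{83}}{5}$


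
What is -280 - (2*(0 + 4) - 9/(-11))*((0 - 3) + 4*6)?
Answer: -5117/11 ≈ -465.18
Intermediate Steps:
-280 - (2*(0 + 4) - 9/(-11))*((0 - 3) + 4*6) = -280 - (2*4 - 9*(-1/11))*(-3 + 24) = -280 - (8 + 9/11)*21 = -280 - 97*21/11 = -280 - 1*2037/11 = -280 - 2037/11 = -5117/11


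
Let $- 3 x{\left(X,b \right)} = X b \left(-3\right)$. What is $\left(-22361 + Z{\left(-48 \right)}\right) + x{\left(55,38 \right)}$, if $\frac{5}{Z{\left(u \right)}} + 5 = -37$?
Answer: $- \frac{851387}{42} \approx -20271.0$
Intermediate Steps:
$x{\left(X,b \right)} = X b$ ($x{\left(X,b \right)} = - \frac{X b \left(-3\right)}{3} = - \frac{\left(-3\right) X b}{3} = X b$)
$Z{\left(u \right)} = - \frac{5}{42}$ ($Z{\left(u \right)} = \frac{5}{-5 - 37} = \frac{5}{-42} = 5 \left(- \frac{1}{42}\right) = - \frac{5}{42}$)
$\left(-22361 + Z{\left(-48 \right)}\right) + x{\left(55,38 \right)} = \left(-22361 - \frac{5}{42}\right) + 55 \cdot 38 = - \frac{939167}{42} + 2090 = - \frac{851387}{42}$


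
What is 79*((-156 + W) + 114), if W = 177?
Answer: 10665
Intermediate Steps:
79*((-156 + W) + 114) = 79*((-156 + 177) + 114) = 79*(21 + 114) = 79*135 = 10665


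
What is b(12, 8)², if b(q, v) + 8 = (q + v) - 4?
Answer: 64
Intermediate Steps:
b(q, v) = -12 + q + v (b(q, v) = -8 + ((q + v) - 4) = -8 + (-4 + q + v) = -12 + q + v)
b(12, 8)² = (-12 + 12 + 8)² = 8² = 64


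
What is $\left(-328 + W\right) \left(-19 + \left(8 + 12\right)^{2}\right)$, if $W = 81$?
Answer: $-94107$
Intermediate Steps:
$\left(-328 + W\right) \left(-19 + \left(8 + 12\right)^{2}\right) = \left(-328 + 81\right) \left(-19 + \left(8 + 12\right)^{2}\right) = - 247 \left(-19 + 20^{2}\right) = - 247 \left(-19 + 400\right) = \left(-247\right) 381 = -94107$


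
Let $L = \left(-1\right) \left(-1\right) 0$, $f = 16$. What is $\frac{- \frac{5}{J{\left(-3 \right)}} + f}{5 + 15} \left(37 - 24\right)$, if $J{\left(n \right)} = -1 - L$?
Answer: $\frac{273}{20} \approx 13.65$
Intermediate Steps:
$L = 0$ ($L = 1 \cdot 0 = 0$)
$J{\left(n \right)} = -1$ ($J{\left(n \right)} = -1 - 0 = -1 + 0 = -1$)
$\frac{- \frac{5}{J{\left(-3 \right)}} + f}{5 + 15} \left(37 - 24\right) = \frac{- \frac{5}{-1} + 16}{5 + 15} \left(37 - 24\right) = \frac{\left(-5\right) \left(-1\right) + 16}{20} \cdot 13 = \left(5 + 16\right) \frac{1}{20} \cdot 13 = 21 \cdot \frac{1}{20} \cdot 13 = \frac{21}{20} \cdot 13 = \frac{273}{20}$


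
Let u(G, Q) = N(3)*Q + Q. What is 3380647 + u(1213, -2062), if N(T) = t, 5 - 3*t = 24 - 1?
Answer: 3390957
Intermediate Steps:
t = -6 (t = 5/3 - (24 - 1)/3 = 5/3 - ⅓*23 = 5/3 - 23/3 = -6)
N(T) = -6
u(G, Q) = -5*Q (u(G, Q) = -6*Q + Q = -5*Q)
3380647 + u(1213, -2062) = 3380647 - 5*(-2062) = 3380647 + 10310 = 3390957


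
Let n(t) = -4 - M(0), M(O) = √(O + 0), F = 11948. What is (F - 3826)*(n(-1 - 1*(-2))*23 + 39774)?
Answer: 322297204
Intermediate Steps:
M(O) = √O
n(t) = -4 (n(t) = -4 - √0 = -4 - 1*0 = -4 + 0 = -4)
(F - 3826)*(n(-1 - 1*(-2))*23 + 39774) = (11948 - 3826)*(-4*23 + 39774) = 8122*(-92 + 39774) = 8122*39682 = 322297204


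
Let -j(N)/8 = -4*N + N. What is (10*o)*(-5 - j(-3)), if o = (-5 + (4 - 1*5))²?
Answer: 24120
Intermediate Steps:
j(N) = 24*N (j(N) = -8*(-4*N + N) = -(-24)*N = 24*N)
o = 36 (o = (-5 + (4 - 5))² = (-5 - 1)² = (-6)² = 36)
(10*o)*(-5 - j(-3)) = (10*36)*(-5 - 24*(-3)) = 360*(-5 - 1*(-72)) = 360*(-5 + 72) = 360*67 = 24120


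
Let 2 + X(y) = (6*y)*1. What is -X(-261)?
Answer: 1568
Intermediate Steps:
X(y) = -2 + 6*y (X(y) = -2 + (6*y)*1 = -2 + 6*y)
-X(-261) = -(-2 + 6*(-261)) = -(-2 - 1566) = -1*(-1568) = 1568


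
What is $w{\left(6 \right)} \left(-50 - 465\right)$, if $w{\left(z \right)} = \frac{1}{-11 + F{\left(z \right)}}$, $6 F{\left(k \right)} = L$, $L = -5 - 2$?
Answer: $\frac{3090}{73} \approx 42.329$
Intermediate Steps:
$L = -7$ ($L = -5 - 2 = -7$)
$F{\left(k \right)} = - \frac{7}{6}$ ($F{\left(k \right)} = \frac{1}{6} \left(-7\right) = - \frac{7}{6}$)
$w{\left(z \right)} = - \frac{6}{73}$ ($w{\left(z \right)} = \frac{1}{-11 - \frac{7}{6}} = \frac{1}{- \frac{73}{6}} = - \frac{6}{73}$)
$w{\left(6 \right)} \left(-50 - 465\right) = - \frac{6 \left(-50 - 465\right)}{73} = \left(- \frac{6}{73}\right) \left(-515\right) = \frac{3090}{73}$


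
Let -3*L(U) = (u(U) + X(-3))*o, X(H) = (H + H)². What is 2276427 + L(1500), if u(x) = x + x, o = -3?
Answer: 2279463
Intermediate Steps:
u(x) = 2*x
X(H) = 4*H² (X(H) = (2*H)² = 4*H²)
L(U) = 36 + 2*U (L(U) = -(2*U + 4*(-3)²)*(-3)/3 = -(2*U + 4*9)*(-3)/3 = -(2*U + 36)*(-3)/3 = -(36 + 2*U)*(-3)/3 = -(-108 - 6*U)/3 = 36 + 2*U)
2276427 + L(1500) = 2276427 + (36 + 2*1500) = 2276427 + (36 + 3000) = 2276427 + 3036 = 2279463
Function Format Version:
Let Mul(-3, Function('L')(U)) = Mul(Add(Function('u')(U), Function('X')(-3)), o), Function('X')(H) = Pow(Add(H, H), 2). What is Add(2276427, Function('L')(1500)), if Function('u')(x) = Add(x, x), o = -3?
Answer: 2279463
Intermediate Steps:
Function('u')(x) = Mul(2, x)
Function('X')(H) = Mul(4, Pow(H, 2)) (Function('X')(H) = Pow(Mul(2, H), 2) = Mul(4, Pow(H, 2)))
Function('L')(U) = Add(36, Mul(2, U)) (Function('L')(U) = Mul(Rational(-1, 3), Mul(Add(Mul(2, U), Mul(4, Pow(-3, 2))), -3)) = Mul(Rational(-1, 3), Mul(Add(Mul(2, U), Mul(4, 9)), -3)) = Mul(Rational(-1, 3), Mul(Add(Mul(2, U), 36), -3)) = Mul(Rational(-1, 3), Mul(Add(36, Mul(2, U)), -3)) = Mul(Rational(-1, 3), Add(-108, Mul(-6, U))) = Add(36, Mul(2, U)))
Add(2276427, Function('L')(1500)) = Add(2276427, Add(36, Mul(2, 1500))) = Add(2276427, Add(36, 3000)) = Add(2276427, 3036) = 2279463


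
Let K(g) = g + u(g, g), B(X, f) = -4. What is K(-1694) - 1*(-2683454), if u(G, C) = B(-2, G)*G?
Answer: 2688536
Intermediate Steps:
u(G, C) = -4*G
K(g) = -3*g (K(g) = g - 4*g = -3*g)
K(-1694) - 1*(-2683454) = -3*(-1694) - 1*(-2683454) = 5082 + 2683454 = 2688536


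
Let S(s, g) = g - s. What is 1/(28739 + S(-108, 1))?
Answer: 1/28848 ≈ 3.4664e-5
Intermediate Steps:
1/(28739 + S(-108, 1)) = 1/(28739 + (1 - 1*(-108))) = 1/(28739 + (1 + 108)) = 1/(28739 + 109) = 1/28848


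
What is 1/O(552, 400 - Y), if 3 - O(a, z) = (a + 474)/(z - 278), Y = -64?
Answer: -31/78 ≈ -0.39744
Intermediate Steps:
O(a, z) = 3 - (474 + a)/(-278 + z) (O(a, z) = 3 - (a + 474)/(z - 278) = 3 - (474 + a)/(-278 + z))
1/O(552, 400 - Y) = 1/((-1308 - 1*552 + 3*(400 - 1*(-64)))/(-278 + (400 - 1*(-64)))) = 1/((-1308 - 552 + 3*(400 + 64))/(-278 + (400 + 64))) = 1/((-1308 - 552 + 3*464)/(-278 + 464)) = 1/((-1308 - 552 + 1392)/186) = 1/((1/186)*(-468)) = 1/(-78/31) = -31/78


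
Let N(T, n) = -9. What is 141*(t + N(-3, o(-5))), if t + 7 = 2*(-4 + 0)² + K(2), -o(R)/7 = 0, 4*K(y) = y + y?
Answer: 2397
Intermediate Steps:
K(y) = y/2 (K(y) = (y + y)/4 = (2*y)/4 = y/2)
o(R) = 0 (o(R) = -7*0 = 0)
t = 26 (t = -7 + (2*(-4 + 0)² + (½)*2) = -7 + (2*(-4)² + 1) = -7 + (2*16 + 1) = -7 + (32 + 1) = -7 + 33 = 26)
141*(t + N(-3, o(-5))) = 141*(26 - 9) = 141*17 = 2397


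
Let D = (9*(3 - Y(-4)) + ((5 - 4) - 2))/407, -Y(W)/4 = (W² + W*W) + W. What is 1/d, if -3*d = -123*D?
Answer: 37/3854 ≈ 0.0096004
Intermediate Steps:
Y(W) = -8*W² - 4*W (Y(W) = -4*((W² + W*W) + W) = -4*((W² + W²) + W) = -4*(2*W² + W) = -4*(W + 2*W²) = -8*W² - 4*W)
D = 94/37 (D = (9*(3 - (-4)*(-4)*(1 + 2*(-4))) + ((5 - 4) - 2))/407 = (9*(3 - (-4)*(-4)*(1 - 8)) + (1 - 2))*(1/407) = (9*(3 - (-4)*(-4)*(-7)) - 1)*(1/407) = (9*(3 - 1*(-112)) - 1)*(1/407) = (9*(3 + 112) - 1)*(1/407) = (9*115 - 1)*(1/407) = (1035 - 1)*(1/407) = 1034*(1/407) = 94/37 ≈ 2.5405)
d = 3854/37 (d = -(-41)*94/37 = -⅓*(-11562/37) = 3854/37 ≈ 104.16)
1/d = 1/(3854/37) = 37/3854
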